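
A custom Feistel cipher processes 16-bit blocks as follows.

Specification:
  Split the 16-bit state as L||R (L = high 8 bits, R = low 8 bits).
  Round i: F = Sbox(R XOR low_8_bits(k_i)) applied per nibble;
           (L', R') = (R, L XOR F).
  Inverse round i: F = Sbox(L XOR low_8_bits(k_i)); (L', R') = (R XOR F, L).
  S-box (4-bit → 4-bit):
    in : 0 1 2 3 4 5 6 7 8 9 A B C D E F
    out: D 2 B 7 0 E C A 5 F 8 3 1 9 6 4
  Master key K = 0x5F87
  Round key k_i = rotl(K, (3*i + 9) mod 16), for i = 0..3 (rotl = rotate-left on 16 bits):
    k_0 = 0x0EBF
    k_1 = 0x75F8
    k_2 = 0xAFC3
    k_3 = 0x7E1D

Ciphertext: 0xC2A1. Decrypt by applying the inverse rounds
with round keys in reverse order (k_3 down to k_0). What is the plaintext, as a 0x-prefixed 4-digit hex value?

s_0 = ciphertext = 0xC2A1
s_1 = InvRound(s_0, k_3) = 0x35C2
s_2 = InvRound(s_1, k_2) = 0x8E35
s_3 = InvRound(s_2, k_1) = 0x998E
s_4 = InvRound(s_3, k_0) = 0x3299

0x3299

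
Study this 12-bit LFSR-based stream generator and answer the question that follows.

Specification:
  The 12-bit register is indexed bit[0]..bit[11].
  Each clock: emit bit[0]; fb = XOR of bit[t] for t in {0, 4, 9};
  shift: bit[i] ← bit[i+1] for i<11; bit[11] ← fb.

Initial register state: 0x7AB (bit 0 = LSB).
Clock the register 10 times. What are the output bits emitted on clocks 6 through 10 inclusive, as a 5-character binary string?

10111

reg_0 = 0x7AB
clock 1: out=1, reg = 0x3D5
clock 2: out=1, reg = 0x9EA
clock 3: out=0, reg = 0x4F5
clock 4: out=1, reg = 0x27A
clock 5: out=0, reg = 0x13D
clock 6: out=1, reg = 0x09E
clock 7: out=0, reg = 0x84F
clock 8: out=1, reg = 0xC27
clock 9: out=1, reg = 0xE13
clock 10: out=1, reg = 0xF09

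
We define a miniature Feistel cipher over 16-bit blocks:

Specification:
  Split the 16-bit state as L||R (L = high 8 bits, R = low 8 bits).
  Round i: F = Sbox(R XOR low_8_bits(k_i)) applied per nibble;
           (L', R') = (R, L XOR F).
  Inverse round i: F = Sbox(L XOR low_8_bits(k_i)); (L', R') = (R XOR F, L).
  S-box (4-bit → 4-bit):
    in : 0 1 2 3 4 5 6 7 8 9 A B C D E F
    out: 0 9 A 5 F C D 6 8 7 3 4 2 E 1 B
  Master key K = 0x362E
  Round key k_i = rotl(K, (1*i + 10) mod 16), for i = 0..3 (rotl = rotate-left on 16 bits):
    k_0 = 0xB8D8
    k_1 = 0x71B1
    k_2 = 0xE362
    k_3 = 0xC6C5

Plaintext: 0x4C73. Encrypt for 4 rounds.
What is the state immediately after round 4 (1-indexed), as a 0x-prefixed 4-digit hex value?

0x2544

s_0 = plaintext = 0x4C73
s_1 = Round(s_0, k_0) = 0x7378
s_2 = Round(s_1, k_1) = 0x7854
s_3 = Round(s_2, k_2) = 0x5425
s_4 = Round(s_3, k_3) = 0x2544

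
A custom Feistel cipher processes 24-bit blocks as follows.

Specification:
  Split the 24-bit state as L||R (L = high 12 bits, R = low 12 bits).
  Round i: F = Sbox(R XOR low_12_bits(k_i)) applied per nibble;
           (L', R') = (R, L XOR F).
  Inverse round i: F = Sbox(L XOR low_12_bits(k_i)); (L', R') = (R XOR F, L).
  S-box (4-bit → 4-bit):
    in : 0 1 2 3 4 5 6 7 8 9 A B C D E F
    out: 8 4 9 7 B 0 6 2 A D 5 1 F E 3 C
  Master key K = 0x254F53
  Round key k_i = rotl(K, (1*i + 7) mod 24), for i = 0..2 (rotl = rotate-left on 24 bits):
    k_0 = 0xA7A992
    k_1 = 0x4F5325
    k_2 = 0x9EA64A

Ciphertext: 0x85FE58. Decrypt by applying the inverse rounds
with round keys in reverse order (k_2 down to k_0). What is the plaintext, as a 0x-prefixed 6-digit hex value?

s_0 = ciphertext = 0x85FE58
s_1 = InvRound(s_0, k_2) = 0xD1885F
s_2 = InvRound(s_1, k_1) = 0xB21D18
s_3 = InvRound(s_2, k_0) = 0x40FB21

0x40FB21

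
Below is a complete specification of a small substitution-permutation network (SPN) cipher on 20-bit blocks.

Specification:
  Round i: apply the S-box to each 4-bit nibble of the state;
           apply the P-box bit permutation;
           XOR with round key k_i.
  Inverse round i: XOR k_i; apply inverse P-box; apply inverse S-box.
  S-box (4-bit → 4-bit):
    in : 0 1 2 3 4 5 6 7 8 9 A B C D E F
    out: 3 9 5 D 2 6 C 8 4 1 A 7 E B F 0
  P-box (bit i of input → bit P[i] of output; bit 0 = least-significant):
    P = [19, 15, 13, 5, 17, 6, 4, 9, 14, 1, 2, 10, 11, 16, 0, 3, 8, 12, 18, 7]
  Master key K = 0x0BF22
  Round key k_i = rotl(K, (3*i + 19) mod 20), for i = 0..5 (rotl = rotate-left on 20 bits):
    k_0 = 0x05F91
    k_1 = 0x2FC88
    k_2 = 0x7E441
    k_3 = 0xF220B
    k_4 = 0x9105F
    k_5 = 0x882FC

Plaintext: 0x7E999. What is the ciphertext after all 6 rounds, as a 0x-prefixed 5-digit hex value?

0x1D285

s_0 = plaintext = 0x7E999
s_1 = Round(s_0, k_0) = 0xB1718
s_2 = Round(s_1, k_1) = 0x4C380
s_3 = Round(s_2, k_2) = 0xE305C
s_4 = Round(s_3, k_3) = 0xBDBF0
s_5 = Round(s_4, k_4) = 0x4C951
s_6 = Round(s_5, k_5) = 0x1D285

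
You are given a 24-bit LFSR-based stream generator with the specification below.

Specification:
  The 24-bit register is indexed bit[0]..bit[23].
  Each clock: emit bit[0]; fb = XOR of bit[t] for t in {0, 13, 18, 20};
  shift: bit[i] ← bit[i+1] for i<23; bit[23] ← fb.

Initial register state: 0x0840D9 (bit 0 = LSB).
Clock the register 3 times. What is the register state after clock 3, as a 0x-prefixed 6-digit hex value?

reg_0 = 0x0840D9
clock 1: out=1, reg = 0x84206C
clock 2: out=0, reg = 0x421036
clock 3: out=0, reg = 0x21081B

0x21081B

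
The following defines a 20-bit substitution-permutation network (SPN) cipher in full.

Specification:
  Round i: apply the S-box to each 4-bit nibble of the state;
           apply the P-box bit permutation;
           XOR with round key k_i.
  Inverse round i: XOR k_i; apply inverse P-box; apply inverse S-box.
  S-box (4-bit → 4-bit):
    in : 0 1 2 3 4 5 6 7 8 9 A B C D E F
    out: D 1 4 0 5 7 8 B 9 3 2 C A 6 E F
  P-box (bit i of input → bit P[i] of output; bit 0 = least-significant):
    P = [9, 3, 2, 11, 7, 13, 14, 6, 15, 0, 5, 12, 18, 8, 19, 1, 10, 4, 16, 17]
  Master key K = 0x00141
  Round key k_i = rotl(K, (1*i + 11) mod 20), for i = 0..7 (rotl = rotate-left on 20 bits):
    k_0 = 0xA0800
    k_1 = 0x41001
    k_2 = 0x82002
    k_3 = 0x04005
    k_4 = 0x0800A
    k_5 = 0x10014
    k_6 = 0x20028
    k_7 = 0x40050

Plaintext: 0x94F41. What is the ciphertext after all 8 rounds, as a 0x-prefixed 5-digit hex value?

0x8D7E0

s_0 = plaintext = 0x94F41
s_1 = Round(s_0, k_0) = 0x6DEB1
s_2 = Round(s_1, k_1) = 0xE4360
s_3 = Round(s_2, k_2) = 0x72A56
s_4 = Round(s_3, k_3) = 0xA2C94
s_5 = Round(s_4, k_4) = 0x8B29F
s_6 = Round(s_5, k_5) = 0xB2EBA
s_7 = Round(s_6, k_6) = 0x95041
s_8 = Round(s_7, k_7) = 0x8D7E0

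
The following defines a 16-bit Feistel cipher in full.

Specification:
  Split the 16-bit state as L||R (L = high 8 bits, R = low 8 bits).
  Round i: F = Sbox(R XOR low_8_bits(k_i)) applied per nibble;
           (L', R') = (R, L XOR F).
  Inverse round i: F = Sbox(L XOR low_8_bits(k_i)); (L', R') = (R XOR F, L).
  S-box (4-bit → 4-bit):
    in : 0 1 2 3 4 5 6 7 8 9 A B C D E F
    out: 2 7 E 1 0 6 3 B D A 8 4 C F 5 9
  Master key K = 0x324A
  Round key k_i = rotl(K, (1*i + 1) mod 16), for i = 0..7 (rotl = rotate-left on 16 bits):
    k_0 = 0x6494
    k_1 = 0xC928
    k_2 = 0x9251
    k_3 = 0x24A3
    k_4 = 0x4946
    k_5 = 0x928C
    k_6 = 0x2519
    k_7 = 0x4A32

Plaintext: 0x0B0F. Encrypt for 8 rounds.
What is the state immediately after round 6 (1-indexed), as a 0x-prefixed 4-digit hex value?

s_0 = plaintext = 0x0B0F
s_1 = Round(s_0, k_0) = 0x0FAF
s_2 = Round(s_1, k_1) = 0xAFD4
s_3 = Round(s_2, k_2) = 0xD479
s_4 = Round(s_3, k_3) = 0x792C
s_5 = Round(s_4, k_4) = 0x2C41
s_6 = Round(s_5, k_5) = 0x41E3
s_7 = Round(s_6, k_6) = 0xE3D9
s_8 = Round(s_7, k_7) = 0xD9B7

0x41E3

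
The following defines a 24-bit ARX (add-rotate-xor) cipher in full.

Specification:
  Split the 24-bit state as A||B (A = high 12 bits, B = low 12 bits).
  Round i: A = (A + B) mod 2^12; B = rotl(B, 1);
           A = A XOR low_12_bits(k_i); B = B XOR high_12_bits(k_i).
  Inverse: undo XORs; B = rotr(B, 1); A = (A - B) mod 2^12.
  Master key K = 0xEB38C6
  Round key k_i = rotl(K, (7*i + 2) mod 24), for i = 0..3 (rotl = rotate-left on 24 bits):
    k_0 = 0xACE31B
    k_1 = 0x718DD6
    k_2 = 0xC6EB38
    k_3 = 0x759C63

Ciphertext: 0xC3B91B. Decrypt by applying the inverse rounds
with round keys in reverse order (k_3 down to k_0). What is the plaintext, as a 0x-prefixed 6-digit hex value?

0x37CBC8

s_0 = ciphertext = 0xC3B91B
s_1 = InvRound(s_0, k_3) = 0x937721
s_2 = InvRound(s_1, k_2) = 0x468DA7
s_3 = InvRound(s_2, k_1) = 0xC5FD5F
s_4 = InvRound(s_3, k_0) = 0x37CBC8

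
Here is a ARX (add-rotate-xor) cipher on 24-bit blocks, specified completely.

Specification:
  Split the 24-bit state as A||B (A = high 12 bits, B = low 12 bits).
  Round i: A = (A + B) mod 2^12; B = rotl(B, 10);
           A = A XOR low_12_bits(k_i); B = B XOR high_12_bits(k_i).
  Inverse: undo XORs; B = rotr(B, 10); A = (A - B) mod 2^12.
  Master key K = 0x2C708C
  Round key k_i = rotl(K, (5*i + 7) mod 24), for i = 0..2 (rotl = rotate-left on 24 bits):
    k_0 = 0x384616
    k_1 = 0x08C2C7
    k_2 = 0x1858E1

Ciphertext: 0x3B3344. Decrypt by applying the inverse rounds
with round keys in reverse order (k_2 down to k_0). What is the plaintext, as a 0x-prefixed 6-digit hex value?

s_0 = ciphertext = 0x3B3344
s_1 = InvRound(s_0, k_2) = 0x04EB04
s_2 = InvRound(s_1, k_1) = 0x467E22
s_3 = InvRound(s_2, k_0) = 0xBD669B

0xBD669B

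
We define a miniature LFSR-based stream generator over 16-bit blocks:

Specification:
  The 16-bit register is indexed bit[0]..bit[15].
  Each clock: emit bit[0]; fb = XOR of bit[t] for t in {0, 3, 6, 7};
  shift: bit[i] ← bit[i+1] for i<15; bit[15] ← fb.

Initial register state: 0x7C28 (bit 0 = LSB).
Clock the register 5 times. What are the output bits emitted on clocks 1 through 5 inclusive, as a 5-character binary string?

00010

reg_0 = 0x7C28
clock 1: out=0, reg = 0xBE14
clock 2: out=0, reg = 0x5F0A
clock 3: out=0, reg = 0xAF85
clock 4: out=1, reg = 0x57C2
clock 5: out=0, reg = 0x2BE1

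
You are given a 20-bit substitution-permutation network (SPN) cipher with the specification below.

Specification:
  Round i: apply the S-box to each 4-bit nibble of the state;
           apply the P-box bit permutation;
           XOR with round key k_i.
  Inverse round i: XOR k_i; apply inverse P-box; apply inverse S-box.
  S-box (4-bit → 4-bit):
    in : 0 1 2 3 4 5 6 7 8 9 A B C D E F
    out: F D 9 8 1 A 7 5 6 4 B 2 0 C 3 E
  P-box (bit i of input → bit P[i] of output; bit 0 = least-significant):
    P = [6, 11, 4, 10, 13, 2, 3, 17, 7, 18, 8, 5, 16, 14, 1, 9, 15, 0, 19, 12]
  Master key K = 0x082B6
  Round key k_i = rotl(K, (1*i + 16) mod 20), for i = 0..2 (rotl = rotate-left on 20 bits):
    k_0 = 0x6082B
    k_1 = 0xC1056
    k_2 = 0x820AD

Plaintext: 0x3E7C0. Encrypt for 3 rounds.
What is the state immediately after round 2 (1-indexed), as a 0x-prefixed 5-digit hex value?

s_0 = plaintext = 0x3E7C0
s_1 = Round(s_0, k_0) = 0x755FB
s_2 = Round(s_1, k_1) = 0x2DA7A
s_3 = Round(s_2, k_2) = 0xC9E47

0x2DA7A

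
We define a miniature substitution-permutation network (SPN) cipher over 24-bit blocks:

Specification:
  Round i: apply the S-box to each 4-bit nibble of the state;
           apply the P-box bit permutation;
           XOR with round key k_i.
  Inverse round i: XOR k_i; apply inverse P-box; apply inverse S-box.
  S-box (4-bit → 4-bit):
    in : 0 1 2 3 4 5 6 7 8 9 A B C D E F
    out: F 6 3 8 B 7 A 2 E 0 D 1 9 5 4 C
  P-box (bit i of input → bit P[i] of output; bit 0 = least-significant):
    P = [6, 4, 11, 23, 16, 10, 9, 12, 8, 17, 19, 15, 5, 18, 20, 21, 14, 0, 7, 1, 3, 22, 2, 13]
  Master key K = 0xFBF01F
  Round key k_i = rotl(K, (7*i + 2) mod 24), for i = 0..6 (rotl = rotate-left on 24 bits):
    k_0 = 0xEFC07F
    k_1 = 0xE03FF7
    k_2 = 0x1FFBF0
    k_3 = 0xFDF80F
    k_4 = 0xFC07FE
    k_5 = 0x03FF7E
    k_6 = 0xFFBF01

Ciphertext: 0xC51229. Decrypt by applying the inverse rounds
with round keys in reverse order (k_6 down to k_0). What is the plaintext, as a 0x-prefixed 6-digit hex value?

0x2A3D82

s_0 = ciphertext = 0xC51229
s_1 = InvRound(s_0, k_6) = 0xC9A07E
s_2 = InvRound(s_1, k_5) = 0x7B958F
s_3 = InvRound(s_2, k_4) = 0x9726A4
s_4 = InvRound(s_3, k_3) = 0x20C88E
s_5 = InvRound(s_4, k_2) = 0xA305A2
s_6 = InvRound(s_5, k_1) = 0x8797A5
s_7 = InvRound(s_6, k_0) = 0x2A3D82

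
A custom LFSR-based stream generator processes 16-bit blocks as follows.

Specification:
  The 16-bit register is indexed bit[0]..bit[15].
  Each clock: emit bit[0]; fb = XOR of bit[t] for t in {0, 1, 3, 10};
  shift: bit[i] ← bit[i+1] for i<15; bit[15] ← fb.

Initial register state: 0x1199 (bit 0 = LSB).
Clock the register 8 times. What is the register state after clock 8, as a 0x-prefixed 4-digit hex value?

reg_0 = 0x1199
clock 1: out=1, reg = 0x08CC
clock 2: out=0, reg = 0x8466
clock 3: out=0, reg = 0x4233
clock 4: out=1, reg = 0x2119
clock 5: out=1, reg = 0x108C
clock 6: out=0, reg = 0x8846
clock 7: out=0, reg = 0xC423
clock 8: out=1, reg = 0xE211

0xE211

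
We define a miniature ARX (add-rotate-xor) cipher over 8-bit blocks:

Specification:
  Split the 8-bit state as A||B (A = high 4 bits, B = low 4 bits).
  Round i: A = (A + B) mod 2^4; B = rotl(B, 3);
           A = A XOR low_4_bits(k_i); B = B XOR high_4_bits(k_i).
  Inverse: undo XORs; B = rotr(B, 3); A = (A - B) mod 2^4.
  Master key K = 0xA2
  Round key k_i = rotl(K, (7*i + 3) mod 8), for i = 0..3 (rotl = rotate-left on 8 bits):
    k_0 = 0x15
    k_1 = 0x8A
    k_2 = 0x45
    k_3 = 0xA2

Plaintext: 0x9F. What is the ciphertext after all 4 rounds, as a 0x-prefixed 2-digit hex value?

0x27

s_0 = plaintext = 0x9F
s_1 = Round(s_0, k_0) = 0xDE
s_2 = Round(s_1, k_1) = 0x1F
s_3 = Round(s_2, k_2) = 0x5B
s_4 = Round(s_3, k_3) = 0x27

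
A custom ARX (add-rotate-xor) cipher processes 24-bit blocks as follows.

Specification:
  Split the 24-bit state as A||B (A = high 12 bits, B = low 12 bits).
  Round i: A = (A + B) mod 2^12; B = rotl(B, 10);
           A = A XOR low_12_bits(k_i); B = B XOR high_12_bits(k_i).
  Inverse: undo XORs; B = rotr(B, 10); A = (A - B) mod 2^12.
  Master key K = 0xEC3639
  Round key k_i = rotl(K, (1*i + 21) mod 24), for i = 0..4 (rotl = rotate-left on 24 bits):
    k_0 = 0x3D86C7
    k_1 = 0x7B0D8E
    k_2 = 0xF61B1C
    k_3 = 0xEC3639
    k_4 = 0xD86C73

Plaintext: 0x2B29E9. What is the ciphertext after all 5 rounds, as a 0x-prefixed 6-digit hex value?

s_0 = plaintext = 0x2B29E9
s_1 = Round(s_0, k_0) = 0xA5C5A2
s_2 = Round(s_1, k_1) = 0x270ED8
s_3 = Round(s_2, k_2) = 0xA54CD7
s_4 = Round(s_3, k_3) = 0x1121F6
s_5 = Round(s_4, k_4) = 0xF7B5FB

0xF7B5FB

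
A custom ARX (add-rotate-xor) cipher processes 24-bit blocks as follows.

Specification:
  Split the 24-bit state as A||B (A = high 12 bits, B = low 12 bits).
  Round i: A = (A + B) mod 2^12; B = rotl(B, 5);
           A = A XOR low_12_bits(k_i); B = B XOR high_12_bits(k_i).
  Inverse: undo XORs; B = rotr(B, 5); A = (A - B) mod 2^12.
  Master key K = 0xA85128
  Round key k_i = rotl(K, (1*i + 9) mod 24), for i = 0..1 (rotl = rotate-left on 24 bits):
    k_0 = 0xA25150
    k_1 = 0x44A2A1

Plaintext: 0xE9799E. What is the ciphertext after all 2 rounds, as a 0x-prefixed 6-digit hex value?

s_0 = plaintext = 0xE9799E
s_1 = Round(s_0, k_0) = 0x9659F6
s_2 = Round(s_1, k_1) = 0x1FAA99

0x1FAA99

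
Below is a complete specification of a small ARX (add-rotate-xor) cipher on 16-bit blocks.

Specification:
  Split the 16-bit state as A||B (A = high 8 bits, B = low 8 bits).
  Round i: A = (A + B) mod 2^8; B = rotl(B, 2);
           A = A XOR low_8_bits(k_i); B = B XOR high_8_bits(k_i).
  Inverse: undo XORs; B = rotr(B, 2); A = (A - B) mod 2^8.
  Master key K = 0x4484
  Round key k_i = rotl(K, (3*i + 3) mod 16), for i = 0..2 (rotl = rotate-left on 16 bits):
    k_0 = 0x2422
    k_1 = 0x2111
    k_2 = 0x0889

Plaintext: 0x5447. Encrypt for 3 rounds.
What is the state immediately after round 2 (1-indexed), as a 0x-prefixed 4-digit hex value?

0xE3C5

s_0 = plaintext = 0x5447
s_1 = Round(s_0, k_0) = 0xB939
s_2 = Round(s_1, k_1) = 0xE3C5
s_3 = Round(s_2, k_2) = 0x211F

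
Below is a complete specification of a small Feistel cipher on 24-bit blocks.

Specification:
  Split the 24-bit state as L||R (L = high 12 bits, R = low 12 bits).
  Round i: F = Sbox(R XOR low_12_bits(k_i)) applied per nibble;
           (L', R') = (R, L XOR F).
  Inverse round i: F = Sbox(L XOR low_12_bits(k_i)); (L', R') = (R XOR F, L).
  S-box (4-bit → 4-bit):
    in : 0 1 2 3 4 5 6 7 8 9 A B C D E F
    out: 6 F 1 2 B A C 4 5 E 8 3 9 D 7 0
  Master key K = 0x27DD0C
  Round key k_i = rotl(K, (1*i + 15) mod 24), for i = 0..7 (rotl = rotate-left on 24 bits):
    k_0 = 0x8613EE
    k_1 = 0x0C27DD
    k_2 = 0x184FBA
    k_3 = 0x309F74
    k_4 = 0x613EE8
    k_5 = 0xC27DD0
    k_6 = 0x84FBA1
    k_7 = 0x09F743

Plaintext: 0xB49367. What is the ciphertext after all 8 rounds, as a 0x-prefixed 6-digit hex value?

0x632F1C

s_0 = plaintext = 0xB49367
s_1 = Round(s_0, k_0) = 0x367D17
s_2 = Round(s_1, k_1) = 0xD17BFF
s_3 = Round(s_2, k_2) = 0xBFF6AD
s_4 = Round(s_3, k_3) = 0x6AD521
s_5 = Round(s_4, k_4) = 0x521533
s_6 = Round(s_5, k_5) = 0x533053
s_7 = Round(s_6, k_6) = 0x053632
s_8 = Round(s_7, k_7) = 0x632F1C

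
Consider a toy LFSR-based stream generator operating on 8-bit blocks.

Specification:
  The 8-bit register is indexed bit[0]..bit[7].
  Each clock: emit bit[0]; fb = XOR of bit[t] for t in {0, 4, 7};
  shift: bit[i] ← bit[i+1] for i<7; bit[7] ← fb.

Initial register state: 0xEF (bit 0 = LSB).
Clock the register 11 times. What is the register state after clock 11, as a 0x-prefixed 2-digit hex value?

reg_0 = 0xEF
clock 1: out=1, reg = 0x77
clock 2: out=1, reg = 0x3B
clock 3: out=1, reg = 0x1D
clock 4: out=1, reg = 0x0E
clock 5: out=0, reg = 0x07
clock 6: out=1, reg = 0x83
clock 7: out=1, reg = 0x41
clock 8: out=1, reg = 0xA0
clock 9: out=0, reg = 0xD0
clock 10: out=0, reg = 0x68
clock 11: out=0, reg = 0x34

0x34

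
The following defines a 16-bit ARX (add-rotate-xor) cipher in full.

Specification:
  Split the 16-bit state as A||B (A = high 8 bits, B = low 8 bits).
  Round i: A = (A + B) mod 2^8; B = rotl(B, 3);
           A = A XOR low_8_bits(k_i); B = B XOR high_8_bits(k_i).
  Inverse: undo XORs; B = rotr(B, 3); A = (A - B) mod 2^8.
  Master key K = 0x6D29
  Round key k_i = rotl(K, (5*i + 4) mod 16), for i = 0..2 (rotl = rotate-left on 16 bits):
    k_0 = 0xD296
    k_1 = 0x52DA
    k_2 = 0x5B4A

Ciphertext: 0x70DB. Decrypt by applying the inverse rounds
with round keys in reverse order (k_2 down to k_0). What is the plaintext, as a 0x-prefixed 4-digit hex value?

s_0 = ciphertext = 0x70DB
s_1 = InvRound(s_0, k_2) = 0x2A10
s_2 = InvRound(s_1, k_1) = 0xA848
s_3 = InvRound(s_2, k_0) = 0xEB53

0xEB53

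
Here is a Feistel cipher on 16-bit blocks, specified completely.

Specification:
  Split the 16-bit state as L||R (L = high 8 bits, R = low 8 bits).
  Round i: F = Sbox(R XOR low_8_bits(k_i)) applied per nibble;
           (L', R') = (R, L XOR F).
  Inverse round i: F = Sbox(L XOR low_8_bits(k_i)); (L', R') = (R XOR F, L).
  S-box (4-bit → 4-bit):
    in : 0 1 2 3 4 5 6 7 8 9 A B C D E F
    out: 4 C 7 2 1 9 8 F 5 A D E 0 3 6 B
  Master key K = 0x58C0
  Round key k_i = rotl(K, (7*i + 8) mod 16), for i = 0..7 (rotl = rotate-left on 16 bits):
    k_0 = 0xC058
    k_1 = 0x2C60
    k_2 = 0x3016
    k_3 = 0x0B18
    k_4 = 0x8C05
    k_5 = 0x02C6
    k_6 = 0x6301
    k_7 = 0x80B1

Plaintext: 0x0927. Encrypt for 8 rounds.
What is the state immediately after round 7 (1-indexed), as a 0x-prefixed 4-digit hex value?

s_0 = plaintext = 0x0927
s_1 = Round(s_0, k_0) = 0x27F2
s_2 = Round(s_1, k_1) = 0xF280
s_3 = Round(s_2, k_2) = 0x805A
s_4 = Round(s_3, k_3) = 0x5A97
s_5 = Round(s_4, k_4) = 0x97FD
s_6 = Round(s_5, k_5) = 0xFDB9
s_7 = Round(s_6, k_6) = 0xB918
s_8 = Round(s_7, k_7) = 0x1863

0xB918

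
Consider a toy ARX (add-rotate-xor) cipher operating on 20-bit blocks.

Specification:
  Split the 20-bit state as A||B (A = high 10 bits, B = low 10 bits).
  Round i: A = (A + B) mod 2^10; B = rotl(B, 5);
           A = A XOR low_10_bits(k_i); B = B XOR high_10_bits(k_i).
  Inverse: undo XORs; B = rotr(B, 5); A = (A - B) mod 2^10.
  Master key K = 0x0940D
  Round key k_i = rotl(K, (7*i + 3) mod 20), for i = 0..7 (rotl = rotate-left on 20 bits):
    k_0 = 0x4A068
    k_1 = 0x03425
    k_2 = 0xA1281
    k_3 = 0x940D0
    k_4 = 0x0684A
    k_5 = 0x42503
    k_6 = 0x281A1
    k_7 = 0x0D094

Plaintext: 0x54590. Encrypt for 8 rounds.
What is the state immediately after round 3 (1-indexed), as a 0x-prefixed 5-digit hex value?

0x27400

s_0 = plaintext = 0x54590
s_1 = Round(s_0, k_0) = 0xA2724
s_2 = Round(s_1, k_1) = 0x62094
s_3 = Round(s_2, k_2) = 0x27400
s_4 = Round(s_3, k_3) = 0x13650
s_5 = Round(s_4, k_4) = 0xB5E08
s_6 = Round(s_5, k_5) = 0x77019
s_7 = Round(s_6, k_6) = 0x15380
s_8 = Round(s_7, k_7) = 0xD0028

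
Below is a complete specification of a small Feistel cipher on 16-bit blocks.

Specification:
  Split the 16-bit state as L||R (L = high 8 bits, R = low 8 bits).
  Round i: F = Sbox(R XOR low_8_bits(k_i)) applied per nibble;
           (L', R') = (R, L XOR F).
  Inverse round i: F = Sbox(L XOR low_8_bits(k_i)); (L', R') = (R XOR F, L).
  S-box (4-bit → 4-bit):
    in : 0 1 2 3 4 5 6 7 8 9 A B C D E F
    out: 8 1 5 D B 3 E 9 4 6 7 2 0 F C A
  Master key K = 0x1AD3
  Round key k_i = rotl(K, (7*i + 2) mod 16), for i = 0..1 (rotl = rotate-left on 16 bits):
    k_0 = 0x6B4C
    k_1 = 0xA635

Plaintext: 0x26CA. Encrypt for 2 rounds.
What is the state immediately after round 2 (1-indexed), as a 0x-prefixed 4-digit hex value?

s_0 = plaintext = 0x26CA
s_1 = Round(s_0, k_0) = 0xCA68
s_2 = Round(s_1, k_1) = 0x68F5

0x68F5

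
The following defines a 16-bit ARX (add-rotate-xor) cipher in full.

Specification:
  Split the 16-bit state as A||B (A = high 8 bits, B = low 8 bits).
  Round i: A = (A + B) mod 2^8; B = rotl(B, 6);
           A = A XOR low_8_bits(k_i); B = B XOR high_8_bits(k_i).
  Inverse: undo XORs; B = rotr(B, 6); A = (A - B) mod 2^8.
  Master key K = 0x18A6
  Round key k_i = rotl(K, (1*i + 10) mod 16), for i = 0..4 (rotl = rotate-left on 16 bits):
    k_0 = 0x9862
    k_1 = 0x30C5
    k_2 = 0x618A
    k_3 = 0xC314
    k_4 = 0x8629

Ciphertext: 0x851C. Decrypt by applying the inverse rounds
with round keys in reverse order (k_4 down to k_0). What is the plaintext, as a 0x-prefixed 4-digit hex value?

0xB090

s_0 = ciphertext = 0x851C
s_1 = InvRound(s_0, k_4) = 0x426A
s_2 = InvRound(s_1, k_3) = 0xB0A6
s_3 = InvRound(s_2, k_2) = 0x1B1F
s_4 = InvRound(s_3, k_1) = 0x22BC
s_5 = InvRound(s_4, k_0) = 0xB090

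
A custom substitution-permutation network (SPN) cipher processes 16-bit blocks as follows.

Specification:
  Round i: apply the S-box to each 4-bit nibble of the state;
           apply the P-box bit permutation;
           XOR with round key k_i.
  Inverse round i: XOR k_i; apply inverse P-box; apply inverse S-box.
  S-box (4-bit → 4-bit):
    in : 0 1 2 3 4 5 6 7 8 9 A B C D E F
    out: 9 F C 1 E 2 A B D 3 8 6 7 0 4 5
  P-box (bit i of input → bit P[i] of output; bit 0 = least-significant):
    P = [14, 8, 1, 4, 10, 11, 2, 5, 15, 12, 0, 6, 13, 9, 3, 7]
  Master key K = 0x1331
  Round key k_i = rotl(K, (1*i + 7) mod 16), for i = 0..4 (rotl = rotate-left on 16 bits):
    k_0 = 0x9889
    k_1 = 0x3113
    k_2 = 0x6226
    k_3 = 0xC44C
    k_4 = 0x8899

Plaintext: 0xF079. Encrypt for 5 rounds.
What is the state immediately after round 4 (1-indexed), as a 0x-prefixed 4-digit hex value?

s_0 = plaintext = 0xF079
s_1 = Round(s_0, k_0) = 0x75E1
s_2 = Round(s_1, k_1) = 0x4285
s_3 = Round(s_2, k_2) = 0x65CB
s_4 = Round(s_3, k_3) = 0xDBCA
s_5 = Round(s_4, k_4) = 0x948C

0xDBCA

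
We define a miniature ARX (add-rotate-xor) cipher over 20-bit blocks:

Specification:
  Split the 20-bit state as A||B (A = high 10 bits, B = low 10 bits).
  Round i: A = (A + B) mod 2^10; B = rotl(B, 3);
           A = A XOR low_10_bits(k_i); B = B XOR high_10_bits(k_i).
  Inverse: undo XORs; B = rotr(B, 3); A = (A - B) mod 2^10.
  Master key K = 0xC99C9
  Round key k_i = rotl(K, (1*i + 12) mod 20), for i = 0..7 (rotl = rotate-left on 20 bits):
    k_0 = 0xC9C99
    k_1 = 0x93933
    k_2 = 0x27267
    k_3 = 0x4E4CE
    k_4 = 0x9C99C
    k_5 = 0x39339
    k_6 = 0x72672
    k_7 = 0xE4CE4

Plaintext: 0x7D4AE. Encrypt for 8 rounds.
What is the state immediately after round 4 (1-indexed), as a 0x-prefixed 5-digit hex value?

s_0 = plaintext = 0x7D4AE
s_1 = Round(s_0, k_0) = 0x8EA56
s_2 = Round(s_1, k_1) = 0x68CFA
s_3 = Round(s_2, k_2) = 0x3EB4D
s_4 = Round(s_3, k_3) = 0x22757
s_5 = Round(s_4, k_4) = 0x9F0CC
s_6 = Round(s_5, k_5) = 0x1C685
s_7 = Round(s_6, k_6) = 0x211E4
s_8 = Round(s_7, k_7) = 0xA30B0

0x22757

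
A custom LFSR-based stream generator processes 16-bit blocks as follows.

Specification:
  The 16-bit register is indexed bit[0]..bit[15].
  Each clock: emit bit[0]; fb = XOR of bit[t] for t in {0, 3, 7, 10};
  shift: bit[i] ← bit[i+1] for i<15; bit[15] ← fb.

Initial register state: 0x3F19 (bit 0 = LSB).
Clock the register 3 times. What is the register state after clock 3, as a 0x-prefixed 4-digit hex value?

0x67E3

reg_0 = 0x3F19
clock 1: out=1, reg = 0x9F8C
clock 2: out=0, reg = 0xCFC6
clock 3: out=0, reg = 0x67E3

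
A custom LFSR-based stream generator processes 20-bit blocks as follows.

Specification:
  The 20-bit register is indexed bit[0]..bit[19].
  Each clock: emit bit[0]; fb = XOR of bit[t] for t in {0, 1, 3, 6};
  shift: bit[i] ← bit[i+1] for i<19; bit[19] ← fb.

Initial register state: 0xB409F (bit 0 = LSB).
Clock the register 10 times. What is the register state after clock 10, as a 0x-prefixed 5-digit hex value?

0x706D0

reg_0 = 0xB409F
clock 1: out=1, reg = 0xDA04F
clock 2: out=1, reg = 0x6D027
clock 3: out=1, reg = 0x36813
clock 4: out=1, reg = 0x1B409
clock 5: out=1, reg = 0x0DA04
clock 6: out=0, reg = 0x06D02
clock 7: out=0, reg = 0x83681
clock 8: out=1, reg = 0xC1B40
clock 9: out=0, reg = 0xE0DA0
clock 10: out=0, reg = 0x706D0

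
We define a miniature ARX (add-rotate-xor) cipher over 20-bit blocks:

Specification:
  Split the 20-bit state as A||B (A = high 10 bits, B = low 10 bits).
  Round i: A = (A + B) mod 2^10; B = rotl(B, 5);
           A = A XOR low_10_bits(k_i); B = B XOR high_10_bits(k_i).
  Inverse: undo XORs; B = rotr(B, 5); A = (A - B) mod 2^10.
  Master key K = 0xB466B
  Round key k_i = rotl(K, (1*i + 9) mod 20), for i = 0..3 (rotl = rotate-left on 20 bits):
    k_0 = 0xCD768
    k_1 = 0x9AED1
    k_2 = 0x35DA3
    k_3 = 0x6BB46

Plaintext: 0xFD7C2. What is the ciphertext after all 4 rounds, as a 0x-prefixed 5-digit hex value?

s_0 = plaintext = 0xFD7C2
s_1 = Round(s_0, k_0) = 0x37F6B
s_2 = Round(s_1, k_1) = 0xA6F10
s_3 = Round(s_2, k_2) = 0x022CF
s_4 = Round(s_3, k_3) = 0x64458

0x64458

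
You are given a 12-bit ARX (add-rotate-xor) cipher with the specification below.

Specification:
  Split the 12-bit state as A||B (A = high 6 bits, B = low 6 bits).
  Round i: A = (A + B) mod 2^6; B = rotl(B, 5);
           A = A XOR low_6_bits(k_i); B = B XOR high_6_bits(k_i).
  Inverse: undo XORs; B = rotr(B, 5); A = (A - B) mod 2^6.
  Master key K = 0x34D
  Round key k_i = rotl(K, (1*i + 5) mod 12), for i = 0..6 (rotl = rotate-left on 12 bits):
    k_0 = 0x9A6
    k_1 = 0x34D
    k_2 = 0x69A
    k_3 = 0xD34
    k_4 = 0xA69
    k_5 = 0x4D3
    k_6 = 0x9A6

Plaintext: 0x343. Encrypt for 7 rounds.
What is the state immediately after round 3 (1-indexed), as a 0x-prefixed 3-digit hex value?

0x10D

s_0 = plaintext = 0x343
s_1 = Round(s_0, k_0) = 0xD87
s_2 = Round(s_1, k_1) = 0xC2E
s_3 = Round(s_2, k_2) = 0x10D
s_4 = Round(s_3, k_3) = 0x952
s_5 = Round(s_4, k_4) = 0x7A0
s_6 = Round(s_5, k_5) = 0xB43
s_7 = Round(s_6, k_6) = 0x587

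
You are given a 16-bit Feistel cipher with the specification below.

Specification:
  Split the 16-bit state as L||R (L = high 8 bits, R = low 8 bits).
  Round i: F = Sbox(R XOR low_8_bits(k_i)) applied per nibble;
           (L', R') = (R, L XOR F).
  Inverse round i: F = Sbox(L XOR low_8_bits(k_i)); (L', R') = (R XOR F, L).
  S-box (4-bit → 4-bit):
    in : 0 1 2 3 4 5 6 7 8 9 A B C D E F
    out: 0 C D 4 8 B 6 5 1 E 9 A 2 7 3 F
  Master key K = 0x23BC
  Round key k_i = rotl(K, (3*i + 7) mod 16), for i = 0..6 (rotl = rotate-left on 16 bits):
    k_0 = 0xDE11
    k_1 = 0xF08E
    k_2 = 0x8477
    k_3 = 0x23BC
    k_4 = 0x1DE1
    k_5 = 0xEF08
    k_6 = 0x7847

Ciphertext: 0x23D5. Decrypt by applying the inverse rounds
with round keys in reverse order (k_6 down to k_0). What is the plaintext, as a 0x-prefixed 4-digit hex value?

0x8F40

s_0 = ciphertext = 0x23D5
s_1 = InvRound(s_0, k_6) = 0xBD23
s_2 = InvRound(s_1, k_5) = 0x88BD
s_3 = InvRound(s_2, k_4) = 0xD388
s_4 = InvRound(s_3, k_3) = 0xE7D3
s_5 = InvRound(s_4, k_2) = 0x33E7
s_6 = InvRound(s_5, k_1) = 0x4033
s_7 = InvRound(s_6, k_0) = 0x8F40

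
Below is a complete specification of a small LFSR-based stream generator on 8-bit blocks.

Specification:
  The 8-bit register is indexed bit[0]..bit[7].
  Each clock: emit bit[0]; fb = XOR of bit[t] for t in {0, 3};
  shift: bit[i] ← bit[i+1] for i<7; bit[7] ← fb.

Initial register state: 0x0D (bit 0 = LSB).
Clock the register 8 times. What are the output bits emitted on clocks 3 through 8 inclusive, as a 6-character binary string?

110000

reg_0 = 0x0D
clock 1: out=1, reg = 0x06
clock 2: out=0, reg = 0x03
clock 3: out=1, reg = 0x81
clock 4: out=1, reg = 0xC0
clock 5: out=0, reg = 0x60
clock 6: out=0, reg = 0x30
clock 7: out=0, reg = 0x18
clock 8: out=0, reg = 0x8C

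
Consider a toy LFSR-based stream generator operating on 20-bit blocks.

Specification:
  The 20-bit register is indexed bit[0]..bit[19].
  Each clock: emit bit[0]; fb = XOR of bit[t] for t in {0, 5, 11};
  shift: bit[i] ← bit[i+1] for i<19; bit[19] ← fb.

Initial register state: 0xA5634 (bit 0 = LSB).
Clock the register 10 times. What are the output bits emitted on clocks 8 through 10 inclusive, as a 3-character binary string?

reg_0 = 0xA5634
clock 1: out=0, reg = 0xD2B1A
clock 2: out=0, reg = 0xE958D
clock 3: out=1, reg = 0xF4AC6
clock 4: out=0, reg = 0xFA563
clock 5: out=1, reg = 0x7D2B1
clock 6: out=1, reg = 0x3E958
clock 7: out=0, reg = 0x9F4AC
clock 8: out=0, reg = 0xCFA56
clock 9: out=0, reg = 0xE7D2B
clock 10: out=1, reg = 0xF3E95

001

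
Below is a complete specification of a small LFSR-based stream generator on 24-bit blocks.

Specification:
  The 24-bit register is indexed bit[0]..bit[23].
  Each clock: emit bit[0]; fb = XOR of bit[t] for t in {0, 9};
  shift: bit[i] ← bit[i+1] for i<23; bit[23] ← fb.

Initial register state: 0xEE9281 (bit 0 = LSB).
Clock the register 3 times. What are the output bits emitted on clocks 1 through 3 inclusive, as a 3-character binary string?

100

reg_0 = 0xEE9281
clock 1: out=1, reg = 0x774940
clock 2: out=0, reg = 0x3BA4A0
clock 3: out=0, reg = 0x1DD250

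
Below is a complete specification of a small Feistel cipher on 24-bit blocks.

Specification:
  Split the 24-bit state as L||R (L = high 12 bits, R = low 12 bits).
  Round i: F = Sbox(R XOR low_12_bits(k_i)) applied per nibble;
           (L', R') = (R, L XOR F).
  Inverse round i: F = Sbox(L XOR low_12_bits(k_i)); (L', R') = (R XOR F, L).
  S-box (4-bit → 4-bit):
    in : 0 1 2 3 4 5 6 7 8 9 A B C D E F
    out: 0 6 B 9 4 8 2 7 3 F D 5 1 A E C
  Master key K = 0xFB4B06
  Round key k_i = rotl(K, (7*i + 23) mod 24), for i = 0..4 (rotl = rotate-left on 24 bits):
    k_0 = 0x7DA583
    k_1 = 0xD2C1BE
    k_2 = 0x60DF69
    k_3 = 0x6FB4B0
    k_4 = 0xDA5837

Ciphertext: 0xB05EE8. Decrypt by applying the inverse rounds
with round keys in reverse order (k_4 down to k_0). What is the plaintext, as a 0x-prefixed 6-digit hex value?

0xF1C344

s_0 = ciphertext = 0xB05EE8
s_1 = InvRound(s_0, k_4) = 0x773B05
s_2 = InvRound(s_1, k_3) = 0x21C773
s_3 = InvRound(s_2, k_2) = 0xD0B21C
s_4 = InvRound(s_3, k_1) = 0x344D0B
s_5 = InvRound(s_4, k_0) = 0xF1C344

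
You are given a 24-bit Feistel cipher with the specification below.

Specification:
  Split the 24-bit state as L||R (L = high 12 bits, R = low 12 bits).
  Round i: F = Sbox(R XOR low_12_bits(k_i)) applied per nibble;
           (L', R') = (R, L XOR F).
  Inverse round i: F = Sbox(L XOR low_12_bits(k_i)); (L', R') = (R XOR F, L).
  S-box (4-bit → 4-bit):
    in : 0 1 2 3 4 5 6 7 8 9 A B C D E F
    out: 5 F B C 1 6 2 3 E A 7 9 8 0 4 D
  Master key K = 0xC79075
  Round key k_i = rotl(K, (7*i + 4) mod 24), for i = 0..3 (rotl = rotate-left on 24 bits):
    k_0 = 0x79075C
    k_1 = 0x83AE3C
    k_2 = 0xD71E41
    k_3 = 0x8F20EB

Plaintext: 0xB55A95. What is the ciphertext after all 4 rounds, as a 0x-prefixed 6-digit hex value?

s_0 = plaintext = 0xB55A95
s_1 = Round(s_0, k_0) = 0xA95BDF
s_2 = Round(s_1, k_1) = 0xBDFCD9
s_3 = Round(s_2, k_2) = 0xCD9071
s_4 = Round(s_3, k_3) = 0x07197E

0x07197E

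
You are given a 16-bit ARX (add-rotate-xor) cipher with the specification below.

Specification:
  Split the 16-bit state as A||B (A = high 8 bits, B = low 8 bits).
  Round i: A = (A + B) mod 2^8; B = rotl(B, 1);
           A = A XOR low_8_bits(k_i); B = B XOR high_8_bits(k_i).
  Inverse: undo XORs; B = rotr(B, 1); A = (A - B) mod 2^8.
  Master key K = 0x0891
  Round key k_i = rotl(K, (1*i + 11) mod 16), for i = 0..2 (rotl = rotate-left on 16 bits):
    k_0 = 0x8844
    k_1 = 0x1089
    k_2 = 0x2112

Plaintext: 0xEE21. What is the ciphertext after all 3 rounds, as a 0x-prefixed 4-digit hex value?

s_0 = plaintext = 0xEE21
s_1 = Round(s_0, k_0) = 0x4BCA
s_2 = Round(s_1, k_1) = 0x9C85
s_3 = Round(s_2, k_2) = 0x332A

0x332A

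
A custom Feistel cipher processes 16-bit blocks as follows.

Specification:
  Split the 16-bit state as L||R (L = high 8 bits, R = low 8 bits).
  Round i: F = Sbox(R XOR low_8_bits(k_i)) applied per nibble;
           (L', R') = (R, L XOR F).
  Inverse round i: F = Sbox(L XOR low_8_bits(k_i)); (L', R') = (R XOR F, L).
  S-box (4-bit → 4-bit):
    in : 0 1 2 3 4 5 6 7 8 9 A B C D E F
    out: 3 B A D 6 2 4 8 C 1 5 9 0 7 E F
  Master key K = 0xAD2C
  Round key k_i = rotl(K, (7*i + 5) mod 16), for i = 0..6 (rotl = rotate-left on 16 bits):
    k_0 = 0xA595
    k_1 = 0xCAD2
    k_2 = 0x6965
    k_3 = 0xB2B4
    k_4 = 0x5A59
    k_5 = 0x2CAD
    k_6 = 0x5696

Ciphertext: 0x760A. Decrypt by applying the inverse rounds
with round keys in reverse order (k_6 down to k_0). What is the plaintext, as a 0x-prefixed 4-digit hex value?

0x9BFC

s_0 = ciphertext = 0x760A
s_1 = InvRound(s_0, k_6) = 0xE976
s_2 = InvRound(s_1, k_5) = 0x10E9
s_3 = InvRound(s_2, k_4) = 0x8810
s_4 = InvRound(s_3, k_3) = 0xC088
s_5 = InvRound(s_4, k_2) = 0xDAC0
s_6 = InvRound(s_5, k_1) = 0xFCDA
s_7 = InvRound(s_6, k_0) = 0x9BFC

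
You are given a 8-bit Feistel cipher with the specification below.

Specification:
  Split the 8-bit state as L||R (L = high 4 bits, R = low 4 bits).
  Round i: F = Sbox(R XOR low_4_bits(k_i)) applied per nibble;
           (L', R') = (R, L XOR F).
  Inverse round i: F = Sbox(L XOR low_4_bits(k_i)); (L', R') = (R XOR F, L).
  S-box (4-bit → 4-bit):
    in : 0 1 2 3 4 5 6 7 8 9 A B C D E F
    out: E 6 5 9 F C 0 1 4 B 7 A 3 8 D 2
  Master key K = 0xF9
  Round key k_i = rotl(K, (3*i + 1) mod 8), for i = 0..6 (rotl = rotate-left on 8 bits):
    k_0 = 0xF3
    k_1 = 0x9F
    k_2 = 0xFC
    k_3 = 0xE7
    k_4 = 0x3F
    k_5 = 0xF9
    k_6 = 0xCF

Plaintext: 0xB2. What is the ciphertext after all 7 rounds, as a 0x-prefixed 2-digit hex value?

s_0 = plaintext = 0xB2
s_1 = Round(s_0, k_0) = 0x2D
s_2 = Round(s_1, k_1) = 0xD7
s_3 = Round(s_2, k_2) = 0x77
s_4 = Round(s_3, k_3) = 0x79
s_5 = Round(s_4, k_4) = 0x97
s_6 = Round(s_5, k_5) = 0x74
s_7 = Round(s_6, k_6) = 0x4D

0x4D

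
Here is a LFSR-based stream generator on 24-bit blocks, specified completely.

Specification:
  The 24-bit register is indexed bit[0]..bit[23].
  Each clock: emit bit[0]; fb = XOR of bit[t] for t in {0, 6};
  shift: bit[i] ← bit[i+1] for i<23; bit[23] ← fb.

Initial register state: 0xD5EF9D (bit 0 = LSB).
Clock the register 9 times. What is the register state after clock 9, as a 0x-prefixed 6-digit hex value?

reg_0 = 0xD5EF9D
clock 1: out=1, reg = 0xEAF7CE
clock 2: out=0, reg = 0xF57BE7
clock 3: out=1, reg = 0x7ABDF3
clock 4: out=1, reg = 0x3D5EF9
clock 5: out=1, reg = 0x1EAF7C
clock 6: out=0, reg = 0x8F57BE
clock 7: out=0, reg = 0x47ABDF
clock 8: out=1, reg = 0x23D5EF
clock 9: out=1, reg = 0x11EAF7

0x11EAF7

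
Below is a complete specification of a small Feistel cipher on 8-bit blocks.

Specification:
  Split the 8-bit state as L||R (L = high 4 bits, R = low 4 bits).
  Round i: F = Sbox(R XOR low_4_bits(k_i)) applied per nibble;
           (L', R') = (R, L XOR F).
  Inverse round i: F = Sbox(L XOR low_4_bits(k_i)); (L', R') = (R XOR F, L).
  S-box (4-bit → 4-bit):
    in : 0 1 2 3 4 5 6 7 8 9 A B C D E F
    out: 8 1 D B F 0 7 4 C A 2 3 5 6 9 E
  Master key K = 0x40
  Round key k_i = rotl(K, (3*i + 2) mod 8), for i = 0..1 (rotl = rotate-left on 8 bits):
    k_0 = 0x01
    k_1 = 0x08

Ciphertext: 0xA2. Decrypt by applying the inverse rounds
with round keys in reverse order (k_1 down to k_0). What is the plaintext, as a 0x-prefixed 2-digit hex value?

s_0 = ciphertext = 0xA2
s_1 = InvRound(s_0, k_1) = 0xFA
s_2 = InvRound(s_1, k_0) = 0x3F

0x3F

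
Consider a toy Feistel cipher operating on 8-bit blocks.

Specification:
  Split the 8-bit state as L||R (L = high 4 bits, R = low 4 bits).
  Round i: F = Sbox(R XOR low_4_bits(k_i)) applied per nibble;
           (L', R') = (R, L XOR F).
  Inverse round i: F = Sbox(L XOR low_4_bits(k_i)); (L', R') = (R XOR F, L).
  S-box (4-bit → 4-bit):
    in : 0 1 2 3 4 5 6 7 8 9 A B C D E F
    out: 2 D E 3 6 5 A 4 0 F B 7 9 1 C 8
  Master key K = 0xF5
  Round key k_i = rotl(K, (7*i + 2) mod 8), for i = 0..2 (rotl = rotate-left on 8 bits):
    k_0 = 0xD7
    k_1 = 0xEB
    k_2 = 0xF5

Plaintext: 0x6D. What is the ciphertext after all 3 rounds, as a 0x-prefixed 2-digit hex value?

0x73

s_0 = plaintext = 0x6D
s_1 = Round(s_0, k_0) = 0xDD
s_2 = Round(s_1, k_1) = 0xD7
s_3 = Round(s_2, k_2) = 0x73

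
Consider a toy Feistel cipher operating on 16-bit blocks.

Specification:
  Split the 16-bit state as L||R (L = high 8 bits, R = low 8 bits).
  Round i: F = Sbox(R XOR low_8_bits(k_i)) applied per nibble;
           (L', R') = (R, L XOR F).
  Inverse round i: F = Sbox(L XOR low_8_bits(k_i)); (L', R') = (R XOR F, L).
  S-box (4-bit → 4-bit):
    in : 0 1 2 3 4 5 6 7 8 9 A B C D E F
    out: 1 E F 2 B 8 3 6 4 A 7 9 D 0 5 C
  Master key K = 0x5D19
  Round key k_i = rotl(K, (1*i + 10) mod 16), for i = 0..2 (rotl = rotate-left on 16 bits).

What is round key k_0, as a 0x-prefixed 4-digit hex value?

K = 0x5D19
k_0 = rotl(K, (1*0+10) mod 16) = rotl(K, 10) = 0x6574

0x6574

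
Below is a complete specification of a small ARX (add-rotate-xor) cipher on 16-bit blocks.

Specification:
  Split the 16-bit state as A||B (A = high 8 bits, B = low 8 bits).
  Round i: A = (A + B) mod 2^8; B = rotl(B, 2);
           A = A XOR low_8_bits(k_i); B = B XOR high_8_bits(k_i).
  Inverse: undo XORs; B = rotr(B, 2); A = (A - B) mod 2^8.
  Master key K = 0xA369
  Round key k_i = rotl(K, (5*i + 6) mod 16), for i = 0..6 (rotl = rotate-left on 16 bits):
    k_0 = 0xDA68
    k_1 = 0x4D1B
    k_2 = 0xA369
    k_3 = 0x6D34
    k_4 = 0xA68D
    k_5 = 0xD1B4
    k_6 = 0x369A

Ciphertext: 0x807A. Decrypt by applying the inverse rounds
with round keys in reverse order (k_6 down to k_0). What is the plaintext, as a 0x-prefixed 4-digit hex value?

0x3904

s_0 = ciphertext = 0x807A
s_1 = InvRound(s_0, k_6) = 0x0713
s_2 = InvRound(s_1, k_5) = 0x03B0
s_3 = InvRound(s_2, k_4) = 0x0985
s_4 = InvRound(s_3, k_3) = 0x033A
s_5 = InvRound(s_4, k_2) = 0x0466
s_6 = InvRound(s_5, k_1) = 0x55CA
s_7 = InvRound(s_6, k_0) = 0x3904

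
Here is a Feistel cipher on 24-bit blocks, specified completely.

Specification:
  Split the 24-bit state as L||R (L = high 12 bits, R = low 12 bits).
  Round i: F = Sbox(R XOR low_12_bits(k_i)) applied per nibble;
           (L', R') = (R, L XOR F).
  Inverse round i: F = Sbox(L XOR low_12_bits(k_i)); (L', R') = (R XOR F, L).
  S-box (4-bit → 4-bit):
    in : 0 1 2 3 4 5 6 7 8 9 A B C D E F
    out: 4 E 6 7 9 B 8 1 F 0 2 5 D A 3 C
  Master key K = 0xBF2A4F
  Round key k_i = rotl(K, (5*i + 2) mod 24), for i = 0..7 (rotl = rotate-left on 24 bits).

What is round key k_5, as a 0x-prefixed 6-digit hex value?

K = 0xBF2A4F
k_0 = rotl(K, (5*0+2) mod 24) = rotl(K, 2) = 0xFCA93E
k_1 = rotl(K, (5*1+2) mod 24) = rotl(K, 7) = 0x9527DF
k_2 = rotl(K, (5*2+2) mod 24) = rotl(K, 12) = 0xA4FBF2
k_3 = rotl(K, (5*3+2) mod 24) = rotl(K, 17) = 0x9F7E54
k_4 = rotl(K, (5*4+2) mod 24) = rotl(K, 22) = 0xEFCA93
k_5 = rotl(K, (5*5+2) mod 24) = rotl(K, 3) = 0xF9527D

0xF9527D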